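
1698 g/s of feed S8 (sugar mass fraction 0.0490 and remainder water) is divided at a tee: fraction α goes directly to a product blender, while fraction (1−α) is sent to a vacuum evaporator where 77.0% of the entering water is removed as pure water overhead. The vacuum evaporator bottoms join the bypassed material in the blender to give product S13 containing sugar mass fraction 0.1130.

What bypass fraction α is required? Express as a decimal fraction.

0.227

All 1698×0.049 = 83.202 g/s of sugar reaches S13, so S13 = 83.202/0.113 = 736.3 g/s and vapour = 961.7 g/s.
The evaporator receives (1−α)·1698 of feed at 0.951 water and removes 0.770 of that water:
0.770×0.951×(1−α)×1698 = 961.7
(1−α) = 961.7/1243.4 = 0.7734;  α = 0.2266.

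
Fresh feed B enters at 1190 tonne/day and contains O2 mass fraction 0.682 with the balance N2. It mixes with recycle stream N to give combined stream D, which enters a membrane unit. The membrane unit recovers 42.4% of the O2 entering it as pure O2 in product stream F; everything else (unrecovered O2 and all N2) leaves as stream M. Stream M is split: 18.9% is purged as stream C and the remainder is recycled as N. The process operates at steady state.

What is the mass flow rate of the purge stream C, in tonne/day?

N2 enters only via B and leaves only via the purge: 1190×0.318 = 0.189×(N2 in M), and the membrane unit passes all N2, so N2 in D = N2 in M = 2002.2 tonne/day.
O2 in D: m_A = 1190×0.682 + (1−0.189)·(1−0.424)·m_A, so m_A = 811.58/0.5329 = 1523.1 tonne/day.
M = (1−0.424)×1523.1 + 2002.2 = 2879.5 tonne/day.
Purge C = 0.189×2879.5 = 544.23 tonne/day.

544.2 tonne/day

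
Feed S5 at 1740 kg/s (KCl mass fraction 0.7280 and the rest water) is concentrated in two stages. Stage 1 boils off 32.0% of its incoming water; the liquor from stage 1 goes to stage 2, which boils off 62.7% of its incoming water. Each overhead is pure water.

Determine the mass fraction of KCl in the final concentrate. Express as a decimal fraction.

water in feed = 1740×0.272 = 473.28 kg/s.
After stage 1: water left = (1−0.320)×473.28 = 321.83; stream total = 1588.6 kg/s.
After stage 2: water left = (1−0.627)×321.83 = 120.04; final concentrate = 1386.8 kg/s.
KCl fraction = 1266.7/1386.8 = 0.9134.

0.9134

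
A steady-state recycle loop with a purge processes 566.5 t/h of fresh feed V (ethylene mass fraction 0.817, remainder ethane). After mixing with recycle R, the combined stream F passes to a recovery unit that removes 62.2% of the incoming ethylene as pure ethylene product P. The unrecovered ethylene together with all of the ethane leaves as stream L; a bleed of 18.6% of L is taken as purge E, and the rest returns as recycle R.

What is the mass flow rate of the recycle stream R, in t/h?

ethane enters only via V and leaves only via the purge: 566.5×0.183 = 0.186×(ethane in L), and the recovery unit passes all ethane, so ethane in F = ethane in L = 557.36 t/h.
ethylene in F: m_A = 566.5×0.817 + (1−0.186)·(1−0.622)·m_A, so m_A = 462.83/0.6923 = 668.53 t/h.
L = (1−0.622)×668.53 + 557.36 = 810.07 t/h.
Recycle R = (1−0.186)×810.07 = 659.4 t/h.

659.4 t/h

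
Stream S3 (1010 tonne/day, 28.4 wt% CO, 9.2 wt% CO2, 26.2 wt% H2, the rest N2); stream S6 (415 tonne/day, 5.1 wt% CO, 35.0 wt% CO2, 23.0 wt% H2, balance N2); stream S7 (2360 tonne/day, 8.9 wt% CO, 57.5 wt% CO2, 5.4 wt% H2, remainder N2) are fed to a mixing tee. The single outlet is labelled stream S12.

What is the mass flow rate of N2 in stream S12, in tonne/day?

N2 out = N2 in = 1010×0.362 + 415×0.369 + 2360×0.282 = 1184.3 tonne/day.

1184 tonne/day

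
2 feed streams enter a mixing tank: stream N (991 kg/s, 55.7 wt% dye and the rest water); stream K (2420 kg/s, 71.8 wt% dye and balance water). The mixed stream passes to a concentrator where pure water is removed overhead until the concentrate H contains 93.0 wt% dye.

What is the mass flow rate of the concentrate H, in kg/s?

2462 kg/s

dye entering = 991×0.557 + 2420×0.718 = 2289.5 kg/s.
All dye reports to H, so H = 2289.5/0.930 = 2461.9 kg/s.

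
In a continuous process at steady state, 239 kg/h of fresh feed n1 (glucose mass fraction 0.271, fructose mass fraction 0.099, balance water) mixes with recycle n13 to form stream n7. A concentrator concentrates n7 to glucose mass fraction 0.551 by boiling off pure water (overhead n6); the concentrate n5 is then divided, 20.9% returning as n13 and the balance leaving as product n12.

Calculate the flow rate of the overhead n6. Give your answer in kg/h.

Overall glucose balance (none leaves overhead): glucose in fresh feed = glucose in product, i.e. 239×0.271 = (1−0.209)·n5·0.551.
n5 = 64.769/(0.551×0.791) = 148.61 kg/h.
Recycle n13 = 0.209×148.61 = 31.059 kg/h.
Combined feed n7 = 239 + 31.059 = 270.06 kg/h.
Overhead n6 = n7 − n5 = 270.06 − 148.61 = 121.45 kg/h.

121.5 kg/h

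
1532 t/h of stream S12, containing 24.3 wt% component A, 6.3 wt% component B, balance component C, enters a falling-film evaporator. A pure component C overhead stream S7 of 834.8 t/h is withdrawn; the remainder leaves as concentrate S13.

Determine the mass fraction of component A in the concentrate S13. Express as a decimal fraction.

0.534

component A is not removed: 1532×0.243 = 372.28 t/h of component A enters S13.
Concentrate = 1532 − 834.8 = 697.2 t/h.
Mass fraction = 372.28/697.2 = 0.534.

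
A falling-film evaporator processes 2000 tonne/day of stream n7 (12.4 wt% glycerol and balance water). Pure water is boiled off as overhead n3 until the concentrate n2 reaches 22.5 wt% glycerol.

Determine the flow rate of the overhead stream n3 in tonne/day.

glycerol is conserved: 2000×0.124 = 248 tonne/day all reports to the concentrate.
Concentrate = 248/(target fraction) = 1102.2 tonne/day.
Overhead = 2000 − 1102.2 = 897.78 tonne/day.

897.8 tonne/day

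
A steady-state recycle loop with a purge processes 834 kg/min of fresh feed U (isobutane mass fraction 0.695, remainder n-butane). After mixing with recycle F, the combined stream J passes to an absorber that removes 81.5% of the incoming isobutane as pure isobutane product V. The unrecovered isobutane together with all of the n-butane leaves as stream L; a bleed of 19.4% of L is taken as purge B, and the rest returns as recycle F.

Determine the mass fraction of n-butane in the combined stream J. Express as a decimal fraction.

0.658

n-butane enters only via U and leaves only via the purge: 834×0.305 = 0.194×(n-butane in L), and the absorber passes all n-butane, so n-butane in J = n-butane in L = 1311.2 kg/min.
isobutane in J: m_A = 834×0.695 + (1−0.194)·(1−0.815)·m_A, so m_A = 579.63/0.8509 = 681.2 kg/min.
J = 681.2 + 1311.2 = 1992.4 kg/min.
n-butane fraction in J = 1311.2/1992.4 = 0.658.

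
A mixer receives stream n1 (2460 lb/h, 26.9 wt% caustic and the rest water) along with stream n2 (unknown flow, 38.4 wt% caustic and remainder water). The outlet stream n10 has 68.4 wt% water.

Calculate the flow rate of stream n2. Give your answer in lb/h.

1700 lb/h

Let n2 be the unknown flow. Total out = 2460 + n2.
water balance: 1798.3 + 0.616·n2 = 0.684·(2460 + n2)
(0.616 − 0.684)·n2 = 0.684×2460 − 1798.3 = -115.62
n2 = -115.62 / -0.068 = 1700.3 lb/h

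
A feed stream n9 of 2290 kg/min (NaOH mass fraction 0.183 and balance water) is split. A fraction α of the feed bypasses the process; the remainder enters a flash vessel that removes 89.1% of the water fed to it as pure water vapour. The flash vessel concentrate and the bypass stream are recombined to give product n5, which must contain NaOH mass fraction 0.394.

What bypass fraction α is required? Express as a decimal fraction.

0.264

All 2290×0.183 = 419.07 kg/min of NaOH reaches n5, so n5 = 419.07/0.394 = 1063.6 kg/min and vapour = 1226.4 kg/min.
The evaporator receives (1−α)·2290 of feed at 0.817 water and removes 0.891 of that water:
0.891×0.817×(1−α)×2290 = 1226.4
(1−α) = 1226.4/1667 = 0.7357;  α = 0.2643.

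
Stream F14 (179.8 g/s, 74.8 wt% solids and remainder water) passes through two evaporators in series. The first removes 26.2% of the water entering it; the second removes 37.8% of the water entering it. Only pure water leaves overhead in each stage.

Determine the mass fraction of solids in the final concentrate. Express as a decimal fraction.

0.866

water in feed = 179.8×0.252 = 45.31 g/s.
After stage 1: water left = (1−0.262)×45.31 = 33.438; stream total = 167.93 g/s.
After stage 2: water left = (1−0.378)×33.438 = 20.799; final concentrate = 155.29 g/s.
solids fraction = 134.49/155.29 = 0.866.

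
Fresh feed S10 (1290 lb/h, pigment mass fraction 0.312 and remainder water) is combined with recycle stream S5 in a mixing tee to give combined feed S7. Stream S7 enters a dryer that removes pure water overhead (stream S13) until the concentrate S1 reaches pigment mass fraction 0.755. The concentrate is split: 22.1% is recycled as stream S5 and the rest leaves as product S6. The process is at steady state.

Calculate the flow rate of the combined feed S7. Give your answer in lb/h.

1441 lb/h

Overall pigment balance (none leaves overhead): pigment in fresh feed = pigment in product, i.e. 1290×0.312 = (1−0.221)·S1·0.755.
S1 = 402.48/(0.755×0.779) = 684.32 lb/h.
Recycle S5 = 0.221×684.32 = 151.23 lb/h.
Combined feed S7 = 1290 + 151.23 = 1441.2 lb/h.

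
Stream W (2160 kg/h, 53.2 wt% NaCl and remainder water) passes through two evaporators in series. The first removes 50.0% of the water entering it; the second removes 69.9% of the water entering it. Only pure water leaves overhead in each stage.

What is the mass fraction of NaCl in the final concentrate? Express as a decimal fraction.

water in feed = 2160×0.468 = 1010.9 kg/h.
After stage 1: water left = (1−0.500)×1010.9 = 505.44; stream total = 1654.6 kg/h.
After stage 2: water left = (1−0.699)×505.44 = 152.14; final concentrate = 1301.3 kg/h.
NaCl fraction = 1149.1/1301.3 = 0.8831.

0.8831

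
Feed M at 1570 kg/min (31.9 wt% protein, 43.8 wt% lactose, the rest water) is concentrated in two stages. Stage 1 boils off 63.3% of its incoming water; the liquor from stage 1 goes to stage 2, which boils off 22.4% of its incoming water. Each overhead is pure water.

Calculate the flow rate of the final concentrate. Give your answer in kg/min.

1297 kg/min

water in feed = 1570×0.243 = 381.51 kg/min.
After stage 1: water left = (1−0.633)×381.51 = 140.01; stream total = 1328.5 kg/min.
After stage 2: water left = (1−0.224)×140.01 = 108.65; final concentrate = 1297.1 kg/min.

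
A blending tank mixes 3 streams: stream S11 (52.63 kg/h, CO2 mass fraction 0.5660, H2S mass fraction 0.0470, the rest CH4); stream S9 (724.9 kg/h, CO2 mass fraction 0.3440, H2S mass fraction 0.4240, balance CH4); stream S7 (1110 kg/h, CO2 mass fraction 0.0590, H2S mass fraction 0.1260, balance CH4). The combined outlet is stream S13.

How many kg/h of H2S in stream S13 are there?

449.7 kg/h

H2S out = H2S in = 52.63×0.047 + 724.9×0.424 + 1110×0.126 = 449.69 kg/h.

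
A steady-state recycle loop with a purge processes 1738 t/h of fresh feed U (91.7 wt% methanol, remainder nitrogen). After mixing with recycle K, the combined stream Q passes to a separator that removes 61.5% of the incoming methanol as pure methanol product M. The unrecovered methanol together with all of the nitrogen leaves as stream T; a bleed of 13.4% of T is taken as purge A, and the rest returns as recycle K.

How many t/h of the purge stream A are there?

nitrogen enters only via U and leaves only via the purge: 1738×0.083 = 0.134×(nitrogen in T), and the separator passes all nitrogen, so nitrogen in Q = nitrogen in T = 1076.5 t/h.
methanol in Q: m_A = 1738×0.917 + (1−0.134)·(1−0.615)·m_A, so m_A = 1593.7/0.6666 = 2390.9 t/h.
T = (1−0.615)×2390.9 + 1076.5 = 1997 t/h.
Purge A = 0.134×1997 = 267.6 t/h.

267.6 t/h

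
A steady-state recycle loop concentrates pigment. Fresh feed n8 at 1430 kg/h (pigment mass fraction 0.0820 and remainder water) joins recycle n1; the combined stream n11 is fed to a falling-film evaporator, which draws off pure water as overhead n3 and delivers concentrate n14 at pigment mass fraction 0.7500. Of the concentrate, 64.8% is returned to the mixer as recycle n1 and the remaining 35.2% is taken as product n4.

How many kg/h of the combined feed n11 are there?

1718 kg/h

Overall pigment balance (none leaves overhead): pigment in fresh feed = pigment in product, i.e. 1430×0.082 = (1−0.648)·n14·0.750.
n14 = 117.26/(0.750×0.352) = 444.17 kg/h.
Recycle n1 = 0.648×444.17 = 287.82 kg/h.
Combined feed n11 = 1430 + 287.82 = 1717.8 kg/h.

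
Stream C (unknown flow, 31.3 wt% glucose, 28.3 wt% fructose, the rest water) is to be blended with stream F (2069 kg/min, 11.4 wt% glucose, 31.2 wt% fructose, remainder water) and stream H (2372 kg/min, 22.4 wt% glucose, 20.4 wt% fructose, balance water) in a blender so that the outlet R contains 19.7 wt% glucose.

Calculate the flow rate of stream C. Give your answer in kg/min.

Let C be the unknown flow. Total out = 4441 + C.
glucose balance: 767.19 + 0.313·C = 0.197·(4441 + C)
(0.313 − 0.197)·C = 0.197×4441 − 767.19 = 107.68
C = 107.68 / 0.116 = 928.3 kg/min

928.3 kg/min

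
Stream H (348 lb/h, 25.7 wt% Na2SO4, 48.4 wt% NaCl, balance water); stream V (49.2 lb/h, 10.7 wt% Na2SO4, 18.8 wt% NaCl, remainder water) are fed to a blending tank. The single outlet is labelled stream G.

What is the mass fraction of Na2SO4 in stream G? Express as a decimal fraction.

0.2384

Total flow out = 348 + 49.2 = 397.2 lb/h.
Na2SO4 in = 348×0.257 + 49.2×0.107 = 94.7 lb/h.
Na2SO4 mass fraction in G = 94.7/397.2 = 0.2384.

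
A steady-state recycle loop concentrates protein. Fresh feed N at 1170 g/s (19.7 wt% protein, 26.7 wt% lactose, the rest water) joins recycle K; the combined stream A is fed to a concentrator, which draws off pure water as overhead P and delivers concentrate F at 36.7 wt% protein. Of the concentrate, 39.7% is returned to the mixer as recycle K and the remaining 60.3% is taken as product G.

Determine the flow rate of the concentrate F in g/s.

Overall protein balance (none leaves overhead): protein in fresh feed = protein in product, i.e. 1170×0.197 = (1−0.397)·F·0.367.
F = 230.49/(0.367×0.603) = 1041.5 g/s.

1042 g/s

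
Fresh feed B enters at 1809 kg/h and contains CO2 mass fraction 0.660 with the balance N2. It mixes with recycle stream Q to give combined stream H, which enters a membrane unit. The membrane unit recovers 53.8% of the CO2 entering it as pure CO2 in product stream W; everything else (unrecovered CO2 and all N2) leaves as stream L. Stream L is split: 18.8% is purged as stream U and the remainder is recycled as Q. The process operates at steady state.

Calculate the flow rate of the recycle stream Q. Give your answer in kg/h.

N2 enters only via B and leaves only via the purge: 1809×0.340 = 0.188×(N2 in L), and the membrane unit passes all N2, so N2 in H = N2 in L = 3271.6 kg/h.
CO2 in H: m_A = 1809×0.660 + (1−0.188)·(1−0.538)·m_A, so m_A = 1193.9/0.6249 = 1910.7 kg/h.
L = (1−0.538)×1910.7 + 3271.6 = 4154.4 kg/h.
Recycle Q = (1−0.188)×4154.4 = 3373.3 kg/h.

3373 kg/h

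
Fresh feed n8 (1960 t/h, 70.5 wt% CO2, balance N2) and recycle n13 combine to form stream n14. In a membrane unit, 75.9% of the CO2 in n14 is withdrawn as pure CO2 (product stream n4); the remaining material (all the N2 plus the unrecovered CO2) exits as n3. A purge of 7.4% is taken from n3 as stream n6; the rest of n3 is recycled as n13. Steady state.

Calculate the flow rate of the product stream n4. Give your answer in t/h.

1350 t/h

CO2 in n14: m_A = 1960×0.705 + (1−0.074)·(1−0.759)·m_A, so m_A = 1381.8/0.7768 = 1778.8 t/h.
Product n4 = 0.759×1778.8 = 1350.1 t/h.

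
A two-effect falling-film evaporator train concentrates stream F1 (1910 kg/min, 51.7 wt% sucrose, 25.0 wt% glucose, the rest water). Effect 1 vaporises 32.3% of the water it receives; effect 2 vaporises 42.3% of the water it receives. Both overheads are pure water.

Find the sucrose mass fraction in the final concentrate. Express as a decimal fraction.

0.603

water in feed = 1910×0.233 = 445.03 kg/min.
After stage 1: water left = (1−0.323)×445.03 = 301.29; stream total = 1766.3 kg/min.
After stage 2: water left = (1−0.423)×301.29 = 173.84; final concentrate = 1638.8 kg/min.
sucrose fraction = 987.47/1638.8 = 0.603.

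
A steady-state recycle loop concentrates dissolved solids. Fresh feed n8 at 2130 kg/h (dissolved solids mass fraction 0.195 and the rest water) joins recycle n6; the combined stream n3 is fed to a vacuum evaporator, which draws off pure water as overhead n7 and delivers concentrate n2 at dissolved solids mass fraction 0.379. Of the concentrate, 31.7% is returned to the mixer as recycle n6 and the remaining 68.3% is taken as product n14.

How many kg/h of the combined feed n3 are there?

2639 kg/h

Overall dissolved solids balance (none leaves overhead): dissolved solids in fresh feed = dissolved solids in product, i.e. 2130×0.195 = (1−0.317)·n2·0.379.
n2 = 415.35/(0.379×0.683) = 1604.6 kg/h.
Recycle n6 = 0.317×1604.6 = 508.64 kg/h.
Combined feed n3 = 2130 + 508.64 = 2638.6 kg/h.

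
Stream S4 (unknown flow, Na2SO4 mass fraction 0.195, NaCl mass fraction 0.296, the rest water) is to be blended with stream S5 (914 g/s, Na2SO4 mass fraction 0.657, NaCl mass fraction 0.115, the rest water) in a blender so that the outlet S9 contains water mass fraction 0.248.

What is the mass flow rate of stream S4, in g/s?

Let S4 be the unknown flow. Total out = 914 + S4.
water balance: 208.39 + 0.509·S4 = 0.248·(914 + S4)
(0.509 − 0.248)·S4 = 0.248×914 − 208.39 = 18.28
S4 = 18.28 / 0.261 = 70.038 g/s

70.04 g/s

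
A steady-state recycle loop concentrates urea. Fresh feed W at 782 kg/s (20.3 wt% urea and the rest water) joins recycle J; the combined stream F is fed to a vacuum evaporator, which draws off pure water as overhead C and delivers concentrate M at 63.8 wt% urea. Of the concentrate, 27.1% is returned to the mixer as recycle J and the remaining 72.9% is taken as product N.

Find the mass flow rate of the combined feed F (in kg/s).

874.5 kg/s

Overall urea balance (none leaves overhead): urea in fresh feed = urea in product, i.e. 782×0.203 = (1−0.271)·M·0.638.
M = 158.75/(0.638×0.729) = 341.31 kg/s.
Recycle J = 0.271×341.31 = 92.496 kg/s.
Combined feed F = 782 + 92.496 = 874.5 kg/s.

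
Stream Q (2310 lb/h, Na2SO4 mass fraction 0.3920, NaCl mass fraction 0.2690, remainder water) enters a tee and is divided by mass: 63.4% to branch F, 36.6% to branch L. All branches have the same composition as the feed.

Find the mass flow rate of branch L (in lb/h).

Branch L flow = 0.366×2310 = 845.46 lb/h.

845.5 lb/h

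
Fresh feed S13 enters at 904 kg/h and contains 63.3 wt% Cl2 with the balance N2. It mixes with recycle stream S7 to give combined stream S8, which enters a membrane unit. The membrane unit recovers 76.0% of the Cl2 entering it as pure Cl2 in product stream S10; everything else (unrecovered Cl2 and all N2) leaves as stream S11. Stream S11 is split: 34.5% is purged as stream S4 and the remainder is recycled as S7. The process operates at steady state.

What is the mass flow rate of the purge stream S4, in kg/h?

N2 enters only via S13 and leaves only via the purge: 904×0.367 = 0.345×(N2 in S11), and the membrane unit passes all N2, so N2 in S8 = N2 in S11 = 961.65 kg/h.
Cl2 in S8: m_A = 904×0.633 + (1−0.345)·(1−0.760)·m_A, so m_A = 572.23/0.8428 = 678.97 kg/h.
S11 = (1−0.760)×678.97 + 961.65 = 1124.6 kg/h.
Purge S4 = 0.345×1124.6 = 387.99 kg/h.

388 kg/h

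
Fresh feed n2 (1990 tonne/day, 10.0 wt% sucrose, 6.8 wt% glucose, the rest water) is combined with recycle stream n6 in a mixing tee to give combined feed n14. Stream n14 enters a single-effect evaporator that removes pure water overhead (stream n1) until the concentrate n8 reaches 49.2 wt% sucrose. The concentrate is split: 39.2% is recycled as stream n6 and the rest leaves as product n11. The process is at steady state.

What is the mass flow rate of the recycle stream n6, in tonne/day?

Overall sucrose balance (none leaves overhead): sucrose in fresh feed = sucrose in product, i.e. 1990×0.100 = (1−0.392)·n8·0.492.
n8 = 199/(0.492×0.608) = 665.25 tonne/day.
Recycle n6 = 0.392×665.25 = 260.78 tonne/day.

260.8 tonne/day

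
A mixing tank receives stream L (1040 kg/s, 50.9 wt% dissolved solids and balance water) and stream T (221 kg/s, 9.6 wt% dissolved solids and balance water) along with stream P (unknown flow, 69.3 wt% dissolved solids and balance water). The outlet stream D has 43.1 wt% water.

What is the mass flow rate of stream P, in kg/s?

Let P be the unknown flow. Total out = 1261 + P.
water balance: 710.42 + 0.307·P = 0.431·(1261 + P)
(0.307 − 0.431)·P = 0.431×1261 − 710.42 = -166.93
P = -166.93 / -0.124 = 1346.2 kg/s

1346 kg/s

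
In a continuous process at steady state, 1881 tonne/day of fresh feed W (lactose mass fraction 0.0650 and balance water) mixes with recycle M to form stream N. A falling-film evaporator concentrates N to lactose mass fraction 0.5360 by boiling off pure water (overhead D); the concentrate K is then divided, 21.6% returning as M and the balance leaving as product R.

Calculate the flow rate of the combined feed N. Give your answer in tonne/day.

1944 tonne/day

Overall lactose balance (none leaves overhead): lactose in fresh feed = lactose in product, i.e. 1881×0.065 = (1−0.216)·K·0.536.
K = 122.27/(0.536×0.784) = 290.95 tonne/day.
Recycle M = 0.216×290.95 = 62.846 tonne/day.
Combined feed N = 1881 + 62.846 = 1943.8 tonne/day.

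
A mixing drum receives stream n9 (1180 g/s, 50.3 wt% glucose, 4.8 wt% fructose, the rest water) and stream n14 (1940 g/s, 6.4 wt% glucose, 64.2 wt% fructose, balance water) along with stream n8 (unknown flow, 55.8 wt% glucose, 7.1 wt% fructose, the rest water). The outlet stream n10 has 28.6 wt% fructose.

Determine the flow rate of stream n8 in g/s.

1906 g/s

Let n8 be the unknown flow. Total out = 3120 + n8.
fructose balance: 1302.1 + 0.071·n8 = 0.286·(3120 + n8)
(0.071 − 0.286)·n8 = 0.286×3120 − 1302.1 = -409.8
n8 = -409.8 / -0.215 = 1906 g/s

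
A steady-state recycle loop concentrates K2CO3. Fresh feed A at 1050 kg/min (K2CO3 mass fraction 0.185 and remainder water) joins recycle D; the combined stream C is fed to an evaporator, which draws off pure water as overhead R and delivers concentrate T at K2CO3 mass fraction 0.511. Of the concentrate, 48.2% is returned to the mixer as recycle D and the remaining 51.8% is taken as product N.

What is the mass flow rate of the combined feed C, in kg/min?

1404 kg/min

Overall K2CO3 balance (none leaves overhead): K2CO3 in fresh feed = K2CO3 in product, i.e. 1050×0.185 = (1−0.482)·T·0.511.
T = 194.25/(0.511×0.518) = 733.86 kg/min.
Recycle D = 0.482×733.86 = 353.72 kg/min.
Combined feed C = 1050 + 353.72 = 1403.7 kg/min.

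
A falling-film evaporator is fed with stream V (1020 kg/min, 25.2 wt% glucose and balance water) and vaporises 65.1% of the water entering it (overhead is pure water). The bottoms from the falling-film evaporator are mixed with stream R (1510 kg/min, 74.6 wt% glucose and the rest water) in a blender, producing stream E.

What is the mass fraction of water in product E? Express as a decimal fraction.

Vapour removed = 0.651×0.748×1020 = 496.69 kg/min; concentrate = 523.31 kg/min.
water reaching the mixer = 266.27 (from concentrate) + 1510×0.254 = 649.81 kg/min.
Product flow = 523.31 + 1510 = 2033.3 kg/min; water fraction = 0.3196.

0.3196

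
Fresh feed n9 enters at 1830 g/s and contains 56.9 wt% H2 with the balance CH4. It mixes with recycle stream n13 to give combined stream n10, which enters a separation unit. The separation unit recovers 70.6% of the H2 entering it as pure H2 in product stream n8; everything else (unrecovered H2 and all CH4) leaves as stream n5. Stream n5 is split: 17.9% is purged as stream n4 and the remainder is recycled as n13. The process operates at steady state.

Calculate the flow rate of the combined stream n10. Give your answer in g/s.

CH4 enters only via n9 and leaves only via the purge: 1830×0.431 = 0.179×(CH4 in n5), and the separation unit passes all CH4, so CH4 in n10 = CH4 in n5 = 4406.3 g/s.
H2 in n10: m_A = 1830×0.569 + (1−0.179)·(1−0.706)·m_A, so m_A = 1041.3/0.7586 = 1372.6 g/s.
n10 = 1372.6 + 4406.3 = 5778.9 g/s.

5779 g/s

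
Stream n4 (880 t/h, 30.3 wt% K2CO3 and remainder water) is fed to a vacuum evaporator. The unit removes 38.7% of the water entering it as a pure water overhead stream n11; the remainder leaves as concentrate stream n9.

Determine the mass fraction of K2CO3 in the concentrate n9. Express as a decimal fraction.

0.415

K2CO3 is not removed: 880×0.303 = 266.64 t/h of K2CO3 enters n9.
water entering = 880×0.697 = 613.36 t/h; overhead removed = 0.387×613.36 = 237.37 t/h.
Concentrate = 880 − 237.37 = 642.63 t/h.
Mass fraction = 266.64/642.63 = 0.415.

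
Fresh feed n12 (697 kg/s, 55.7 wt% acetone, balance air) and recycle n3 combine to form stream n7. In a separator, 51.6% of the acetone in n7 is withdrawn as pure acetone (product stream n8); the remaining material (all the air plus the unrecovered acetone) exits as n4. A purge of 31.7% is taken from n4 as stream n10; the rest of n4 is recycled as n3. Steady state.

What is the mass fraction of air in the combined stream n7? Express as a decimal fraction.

0.6268

air enters only via n12 and leaves only via the purge: 697×0.443 = 0.317×(air in n4), and the separator passes all air, so air in n7 = air in n4 = 974.04 kg/s.
acetone in n7: m_A = 697×0.557 + (1−0.317)·(1−0.516)·m_A, so m_A = 388.23/0.6694 = 579.94 kg/s.
n7 = 579.94 + 974.04 = 1554 kg/s.
air fraction in n7 = 974.04/1554 = 0.6268.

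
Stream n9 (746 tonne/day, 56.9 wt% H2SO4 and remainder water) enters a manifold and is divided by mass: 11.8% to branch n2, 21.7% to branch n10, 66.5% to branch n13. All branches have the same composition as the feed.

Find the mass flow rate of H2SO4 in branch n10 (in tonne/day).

Branch n10 total = 0.217×746 = 161.88 tonne/day.
H2SO4 in n10 = 0.569×161.88 = 92.111 tonne/day.

92.11 tonne/day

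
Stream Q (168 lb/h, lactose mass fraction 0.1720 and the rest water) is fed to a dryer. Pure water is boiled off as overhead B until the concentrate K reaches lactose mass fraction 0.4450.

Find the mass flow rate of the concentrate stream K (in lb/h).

lactose is conserved: 168×0.172 = 28.896 lb/h all reports to the concentrate.
Concentrate = 28.896/(target fraction) = 64.935 lb/h.

64.93 lb/h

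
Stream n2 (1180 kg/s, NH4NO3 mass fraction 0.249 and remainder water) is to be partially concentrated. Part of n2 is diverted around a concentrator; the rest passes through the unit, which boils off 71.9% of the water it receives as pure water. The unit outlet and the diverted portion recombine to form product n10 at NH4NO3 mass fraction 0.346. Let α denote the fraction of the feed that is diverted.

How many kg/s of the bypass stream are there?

All 1180×0.249 = 293.82 kg/s of NH4NO3 reaches n10, so n10 = 293.82/0.346 = 849.19 kg/s and vapour = 330.81 kg/s.
The evaporator receives (1−α)·1180 of feed at 0.751 water and removes 0.719 of that water:
0.719×0.751×(1−α)×1180 = 330.81
(1−α) = 330.81/637.16 = 0.5192;  α = 0.4808.
Bypass flow = 0.4808×1180 = 567.36 kg/s.

567.4 kg/s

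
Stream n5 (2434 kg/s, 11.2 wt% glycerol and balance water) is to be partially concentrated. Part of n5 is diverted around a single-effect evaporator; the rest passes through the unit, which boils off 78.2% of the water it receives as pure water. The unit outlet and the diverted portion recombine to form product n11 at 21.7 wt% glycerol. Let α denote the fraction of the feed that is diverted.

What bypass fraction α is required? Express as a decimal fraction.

All 2434×0.112 = 272.61 kg/s of glycerol reaches n11, so n11 = 272.61/0.217 = 1256.3 kg/s and vapour = 1177.7 kg/s.
The evaporator receives (1−α)·2434 of feed at 0.888 water and removes 0.782 of that water:
0.782×0.888×(1−α)×2434 = 1177.7
(1−α) = 1177.7/1690.2 = 0.6968;  α = 0.3032.

0.303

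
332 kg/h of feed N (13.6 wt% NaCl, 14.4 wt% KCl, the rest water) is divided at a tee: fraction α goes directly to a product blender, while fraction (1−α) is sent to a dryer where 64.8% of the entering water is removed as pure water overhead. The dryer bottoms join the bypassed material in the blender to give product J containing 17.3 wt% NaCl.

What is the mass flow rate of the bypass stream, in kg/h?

179.8 kg/h

All 332×0.136 = 45.152 kg/h of NaCl reaches J, so J = 45.152/0.173 = 260.99 kg/h and vapour = 71.006 kg/h.
The evaporator receives (1−α)·332 of feed at 0.720 water and removes 0.648 of that water:
0.648×0.720×(1−α)×332 = 71.006
(1−α) = 71.006/154.9 = 0.4584;  α = 0.5416.
Bypass flow = 0.5416×332 = 179.81 kg/h.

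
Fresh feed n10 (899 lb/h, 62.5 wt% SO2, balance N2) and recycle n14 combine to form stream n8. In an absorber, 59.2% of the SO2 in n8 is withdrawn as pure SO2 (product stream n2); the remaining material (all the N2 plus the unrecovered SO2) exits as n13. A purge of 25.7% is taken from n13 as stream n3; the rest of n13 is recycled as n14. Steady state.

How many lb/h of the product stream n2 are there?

SO2 in n8: m_A = 899×0.625 + (1−0.257)·(1−0.592)·m_A, so m_A = 561.88/0.6969 = 806.3 lb/h.
Product n2 = 0.592×806.3 = 477.33 lb/h.

477.3 lb/h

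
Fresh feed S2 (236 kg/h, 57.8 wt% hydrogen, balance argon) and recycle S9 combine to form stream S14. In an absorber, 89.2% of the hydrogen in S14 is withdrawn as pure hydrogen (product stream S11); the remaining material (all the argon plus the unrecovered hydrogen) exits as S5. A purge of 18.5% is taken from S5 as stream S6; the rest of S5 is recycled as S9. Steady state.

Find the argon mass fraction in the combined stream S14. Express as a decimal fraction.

0.783

argon enters only via S2 and leaves only via the purge: 236×0.422 = 0.185×(argon in S5), and the absorber passes all argon, so argon in S14 = argon in S5 = 538.34 kg/h.
hydrogen in S14: m_A = 236×0.578 + (1−0.185)·(1−0.892)·m_A, so m_A = 136.41/0.9120 = 149.57 kg/h.
S14 = 149.57 + 538.34 = 687.91 kg/h.
argon fraction in S14 = 538.34/687.91 = 0.783.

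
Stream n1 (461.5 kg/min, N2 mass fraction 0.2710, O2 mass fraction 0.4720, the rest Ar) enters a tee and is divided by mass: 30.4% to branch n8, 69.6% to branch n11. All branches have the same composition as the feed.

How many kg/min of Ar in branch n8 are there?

Branch n8 total = 0.304×461.5 = 140.3 kg/min.
Ar in n8 = 0.257×140.3 = 36.056 kg/min.

36.06 kg/min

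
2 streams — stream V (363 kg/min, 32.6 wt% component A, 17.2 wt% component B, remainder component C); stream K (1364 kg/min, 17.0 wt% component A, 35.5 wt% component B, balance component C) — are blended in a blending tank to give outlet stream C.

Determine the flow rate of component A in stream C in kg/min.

component A out = component A in = 363×0.326 + 1364×0.170 = 350.22 kg/min.

350.2 kg/min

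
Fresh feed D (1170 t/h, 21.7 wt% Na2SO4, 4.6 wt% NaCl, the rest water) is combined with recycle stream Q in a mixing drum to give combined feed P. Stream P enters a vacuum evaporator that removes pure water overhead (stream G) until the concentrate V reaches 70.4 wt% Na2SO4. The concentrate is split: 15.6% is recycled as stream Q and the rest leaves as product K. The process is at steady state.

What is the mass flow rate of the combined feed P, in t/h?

Overall Na2SO4 balance (none leaves overhead): Na2SO4 in fresh feed = Na2SO4 in product, i.e. 1170×0.217 = (1−0.156)·V·0.704.
V = 253.89/(0.704×0.844) = 427.3 t/h.
Recycle Q = 0.156×427.3 = 66.658 t/h.
Combined feed P = 1170 + 66.658 = 1236.7 t/h.

1237 t/h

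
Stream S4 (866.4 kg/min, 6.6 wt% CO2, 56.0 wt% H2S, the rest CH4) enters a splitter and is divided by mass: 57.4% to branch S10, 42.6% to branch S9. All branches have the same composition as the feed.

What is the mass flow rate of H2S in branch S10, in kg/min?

278.5 kg/min

Branch S10 total = 0.574×866.4 = 497.31 kg/min.
H2S in S10 = 0.560×497.31 = 278.5 kg/min.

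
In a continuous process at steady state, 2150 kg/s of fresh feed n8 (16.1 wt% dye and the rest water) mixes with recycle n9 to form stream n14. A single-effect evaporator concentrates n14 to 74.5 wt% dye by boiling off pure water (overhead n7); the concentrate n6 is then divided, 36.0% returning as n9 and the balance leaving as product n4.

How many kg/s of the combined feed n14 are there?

2411 kg/s

Overall dye balance (none leaves overhead): dye in fresh feed = dye in product, i.e. 2150×0.161 = (1−0.360)·n6·0.745.
n6 = 346.15/(0.745×0.640) = 725.99 kg/s.
Recycle n9 = 0.360×725.99 = 261.35 kg/s.
Combined feed n14 = 2150 + 261.35 = 2411.4 kg/s.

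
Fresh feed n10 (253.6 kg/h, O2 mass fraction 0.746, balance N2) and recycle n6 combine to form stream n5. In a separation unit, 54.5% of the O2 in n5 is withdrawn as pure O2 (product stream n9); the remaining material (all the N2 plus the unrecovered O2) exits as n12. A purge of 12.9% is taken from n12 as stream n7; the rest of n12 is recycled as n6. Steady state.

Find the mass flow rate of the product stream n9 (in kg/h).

170.8 kg/h

O2 in n5: m_A = 253.6×0.746 + (1−0.129)·(1−0.545)·m_A, so m_A = 189.19/0.6037 = 313.38 kg/h.
Product n9 = 0.545×313.38 = 170.79 kg/h.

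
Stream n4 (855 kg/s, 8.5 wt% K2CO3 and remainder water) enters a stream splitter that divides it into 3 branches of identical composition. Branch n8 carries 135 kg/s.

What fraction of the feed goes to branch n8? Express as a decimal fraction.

Fraction to n8 = 135/855 = 0.1579.

0.158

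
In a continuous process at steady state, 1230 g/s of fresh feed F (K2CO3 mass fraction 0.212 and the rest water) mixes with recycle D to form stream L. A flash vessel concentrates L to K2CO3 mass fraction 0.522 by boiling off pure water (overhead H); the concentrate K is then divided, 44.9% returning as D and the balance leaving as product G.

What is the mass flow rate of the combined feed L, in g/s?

1637 g/s

Overall K2CO3 balance (none leaves overhead): K2CO3 in fresh feed = K2CO3 in product, i.e. 1230×0.212 = (1−0.449)·K·0.522.
K = 260.76/(0.522×0.551) = 906.61 g/s.
Recycle D = 0.449×906.61 = 407.07 g/s.
Combined feed L = 1230 + 407.07 = 1637.1 g/s.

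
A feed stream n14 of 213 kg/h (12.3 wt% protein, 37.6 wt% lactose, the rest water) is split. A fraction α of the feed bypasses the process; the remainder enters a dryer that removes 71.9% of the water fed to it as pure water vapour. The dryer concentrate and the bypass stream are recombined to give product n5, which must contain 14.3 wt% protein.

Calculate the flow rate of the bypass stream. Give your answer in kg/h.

130.3 kg/h

All 213×0.123 = 26.199 kg/h of protein reaches n5, so n5 = 26.199/0.143 = 183.21 kg/h and vapour = 29.79 kg/h.
The evaporator receives (1−α)·213 of feed at 0.501 water and removes 0.719 of that water:
0.719×0.501×(1−α)×213 = 29.79
(1−α) = 29.79/76.727 = 0.3883;  α = 0.6117.
Bypass flow = 0.6117×213 = 130.3 kg/h.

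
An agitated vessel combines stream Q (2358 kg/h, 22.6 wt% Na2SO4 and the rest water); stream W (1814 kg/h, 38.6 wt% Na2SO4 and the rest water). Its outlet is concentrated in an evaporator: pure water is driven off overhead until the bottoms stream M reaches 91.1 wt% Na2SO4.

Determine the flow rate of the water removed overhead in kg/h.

2818 kg/h

Na2SO4 entering = 2358×0.226 + 1814×0.386 = 1233.1 kg/h.
All Na2SO4 reports to M, so M = 1233.1/0.911 = 1353.6 kg/h.
Total feed = 4172 kg/h; overhead = 4172 − 1353.6 = 2818.4 kg/h.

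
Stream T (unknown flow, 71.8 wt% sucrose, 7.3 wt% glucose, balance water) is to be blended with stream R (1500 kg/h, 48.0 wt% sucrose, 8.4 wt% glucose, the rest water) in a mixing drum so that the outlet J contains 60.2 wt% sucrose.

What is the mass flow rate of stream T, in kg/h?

1578 kg/h

Let T be the unknown flow. Total out = 1500 + T.
sucrose balance: 720 + 0.718·T = 0.602·(1500 + T)
(0.718 − 0.602)·T = 0.602×1500 − 720 = 183
T = 183 / 0.116 = 1577.6 kg/h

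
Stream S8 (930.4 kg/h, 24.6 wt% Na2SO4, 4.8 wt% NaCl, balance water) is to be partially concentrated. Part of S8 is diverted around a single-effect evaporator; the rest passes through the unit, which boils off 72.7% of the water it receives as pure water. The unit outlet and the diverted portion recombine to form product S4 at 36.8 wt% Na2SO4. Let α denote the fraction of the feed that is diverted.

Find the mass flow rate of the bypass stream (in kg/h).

All 930.4×0.246 = 228.88 kg/h of Na2SO4 reaches S4, so S4 = 228.88/0.368 = 621.95 kg/h and vapour = 308.45 kg/h.
The evaporator receives (1−α)·930.4 of feed at 0.706 water and removes 0.727 of that water:
0.727×0.706×(1−α)×930.4 = 308.45
(1−α) = 308.45/477.54 = 0.6459;  α = 0.3541.
Bypass flow = 0.3541×930.4 = 329.44 kg/h.

329.4 kg/h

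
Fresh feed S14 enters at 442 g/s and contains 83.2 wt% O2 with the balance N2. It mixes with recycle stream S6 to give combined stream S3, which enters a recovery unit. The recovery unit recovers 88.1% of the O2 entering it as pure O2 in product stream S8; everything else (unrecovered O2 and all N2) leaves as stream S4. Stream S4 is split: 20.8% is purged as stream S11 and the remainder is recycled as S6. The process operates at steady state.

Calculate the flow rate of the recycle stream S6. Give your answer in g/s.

321 g/s

N2 enters only via S14 and leaves only via the purge: 442×0.168 = 0.208×(N2 in S4), and the recovery unit passes all N2, so N2 in S3 = N2 in S4 = 357 g/s.
O2 in S3: m_A = 442×0.832 + (1−0.208)·(1−0.881)·m_A, so m_A = 367.74/0.9058 = 406.01 g/s.
S4 = (1−0.881)×406.01 + 357 = 405.32 g/s.
Recycle S6 = (1−0.208)×405.32 = 321.01 g/s.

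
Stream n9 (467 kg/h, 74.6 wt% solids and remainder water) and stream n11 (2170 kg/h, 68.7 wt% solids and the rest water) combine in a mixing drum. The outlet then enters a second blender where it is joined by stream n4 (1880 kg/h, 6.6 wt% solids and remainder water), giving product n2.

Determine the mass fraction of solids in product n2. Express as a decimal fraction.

Overall, product flow = 4517 kg/h.
solids in = 467×0.746 + 2170×0.687 + 1880×0.066 = 1963.3 kg/h.
solids fraction in n2 = 0.435.

0.435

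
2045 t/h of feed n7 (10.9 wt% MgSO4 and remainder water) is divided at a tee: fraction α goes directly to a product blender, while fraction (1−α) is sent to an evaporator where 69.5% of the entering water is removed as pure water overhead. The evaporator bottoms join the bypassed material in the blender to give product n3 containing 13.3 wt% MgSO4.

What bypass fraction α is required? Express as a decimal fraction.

All 2045×0.109 = 222.91 t/h of MgSO4 reaches n3, so n3 = 222.91/0.133 = 1676 t/h and vapour = 369.02 t/h.
The evaporator receives (1−α)·2045 of feed at 0.891 water and removes 0.695 of that water:
0.695×0.891×(1−α)×2045 = 369.02
(1−α) = 369.02/1266.4 = 0.2914;  α = 0.7086.

0.709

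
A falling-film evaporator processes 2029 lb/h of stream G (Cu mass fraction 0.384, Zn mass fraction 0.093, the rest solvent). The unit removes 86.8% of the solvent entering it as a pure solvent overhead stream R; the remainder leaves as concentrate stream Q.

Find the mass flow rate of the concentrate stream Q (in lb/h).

solvent entering = 2029×0.523 = 1061.2 lb/h; overhead removed = 0.868×1061.2 = 921.09 lb/h.
Concentrate = 2029 − 921.09 = 1107.9 lb/h.

1108 lb/h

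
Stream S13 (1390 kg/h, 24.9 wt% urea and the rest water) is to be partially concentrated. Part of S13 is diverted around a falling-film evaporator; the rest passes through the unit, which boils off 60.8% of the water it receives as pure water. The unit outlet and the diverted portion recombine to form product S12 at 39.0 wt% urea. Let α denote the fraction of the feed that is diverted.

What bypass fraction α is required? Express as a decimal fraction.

All 1390×0.249 = 346.11 kg/h of urea reaches S12, so S12 = 346.11/0.390 = 887.46 kg/h and vapour = 502.54 kg/h.
The evaporator receives (1−α)·1390 of feed at 0.751 water and removes 0.608 of that water:
0.608×0.751×(1−α)×1390 = 502.54
(1−α) = 502.54/634.69 = 0.7918;  α = 0.2082.

0.208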